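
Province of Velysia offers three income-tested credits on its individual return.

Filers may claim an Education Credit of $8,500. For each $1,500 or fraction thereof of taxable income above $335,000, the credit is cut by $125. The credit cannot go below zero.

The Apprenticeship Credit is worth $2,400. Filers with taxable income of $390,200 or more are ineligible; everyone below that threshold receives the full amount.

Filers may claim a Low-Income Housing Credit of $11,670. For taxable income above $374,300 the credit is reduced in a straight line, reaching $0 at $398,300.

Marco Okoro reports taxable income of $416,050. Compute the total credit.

$1,625

Education Credit: income exceeds $335,000 by $81,050, which is 55 full-or-partial $1,500 increments; reduction = 55 × $125 = $6,875, leaving $1,625.
Apprenticeship Credit: $416,050 meets or exceeds the $390,200 cutoff, so the credit is $0.
Low-Income Housing Credit: $416,050 is at or above $398,300, so the credit is $0.
Total: $1,625 + $0 + $0 = $1,625.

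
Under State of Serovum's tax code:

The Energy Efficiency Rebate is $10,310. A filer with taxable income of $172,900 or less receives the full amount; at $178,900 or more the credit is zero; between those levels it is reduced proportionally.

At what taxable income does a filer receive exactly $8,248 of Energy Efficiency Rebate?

$174,100

$8,248 is 8,248/10,310 of the full $10,310, so 2,062/10,310 of the $6,000 range has been used: income = $172,900 + $6,000 × 2,062/10,310 = $174,100.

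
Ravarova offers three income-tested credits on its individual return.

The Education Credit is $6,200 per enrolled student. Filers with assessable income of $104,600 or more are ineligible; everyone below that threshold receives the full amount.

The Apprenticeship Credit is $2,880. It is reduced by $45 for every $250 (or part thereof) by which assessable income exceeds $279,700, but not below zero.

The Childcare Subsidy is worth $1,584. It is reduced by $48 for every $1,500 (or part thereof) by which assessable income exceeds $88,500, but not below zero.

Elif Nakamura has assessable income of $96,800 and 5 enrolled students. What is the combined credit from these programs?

Education Credit: base = 5 × $6,200 = $31,000. $96,800 is below the $104,600 cutoff, so the full $31,000 applies.
Apprenticeship Credit: $96,800 is at or below the $279,700 threshold, so the full $2,880 applies.
Childcare Subsidy: income exceeds $88,500 by $8,300, which is 6 full-or-partial $1,500 increments; reduction = 6 × $48 = $288, leaving $1,296.
Total: $31,000 + $2,880 + $1,296 = $35,176.

$35,176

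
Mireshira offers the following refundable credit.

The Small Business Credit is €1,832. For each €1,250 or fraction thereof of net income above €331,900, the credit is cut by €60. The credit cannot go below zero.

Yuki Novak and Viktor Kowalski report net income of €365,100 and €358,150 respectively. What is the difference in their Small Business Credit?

Yuki (€365,100): Small Business Credit: income exceeds €331,900 by €33,200, which is 27 full-or-partial €1,250 increments; reduction = 27 × €60 = €1,620, leaving €212.
Viktor (€358,150): Small Business Credit: income exceeds €331,900 by €26,250, which is 21 full-or-partial €1,250 increments; reduction = 21 × €60 = €1,260, leaving €572.
Difference: |€212 − €572| = €360.

€360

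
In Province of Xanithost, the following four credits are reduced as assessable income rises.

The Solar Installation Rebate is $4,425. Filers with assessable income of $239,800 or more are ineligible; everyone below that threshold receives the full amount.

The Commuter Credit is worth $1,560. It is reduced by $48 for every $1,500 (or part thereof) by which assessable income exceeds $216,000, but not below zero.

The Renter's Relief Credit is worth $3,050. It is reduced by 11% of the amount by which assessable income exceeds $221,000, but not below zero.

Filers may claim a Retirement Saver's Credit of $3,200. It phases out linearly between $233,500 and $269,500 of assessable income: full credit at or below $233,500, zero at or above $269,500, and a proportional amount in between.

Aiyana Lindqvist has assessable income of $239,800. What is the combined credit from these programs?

Solar Installation Rebate: $239,800 meets or exceeds the $239,800 cutoff, so the credit is $0.
Commuter Credit: income exceeds $216,000 by $23,800, which is 16 full-or-partial $1,500 increments; reduction = 16 × $48 = $768, leaving $792.
Renter's Relief Credit: 11% of the $18,800 excess over $221,000 is $2,068; credit = $3,050 − $2,068 = $982.
Retirement Saver's Credit: $239,800 is $6,300 into a $36,000 phase-out range, leaving 29,700/36,000 of the credit: $3,200 × 29,700/36,000 = $2,640.
Total: $0 + $792 + $982 + $2,640 = $4,414.

$4,414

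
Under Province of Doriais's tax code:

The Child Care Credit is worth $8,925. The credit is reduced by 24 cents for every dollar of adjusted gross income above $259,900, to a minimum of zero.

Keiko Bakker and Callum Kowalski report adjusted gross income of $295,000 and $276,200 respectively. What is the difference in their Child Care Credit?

Keiko ($295,000): Child Care Credit: 24% of the $35,100 excess over $259,900 is $8,424; credit = $8,925 − $8,424 = $501.
Callum ($276,200): Child Care Credit: 24% of the $16,300 excess over $259,900 is $3,912; credit = $8,925 − $3,912 = $5,013.
Difference: |$501 − $5,013| = $4,512.

$4,512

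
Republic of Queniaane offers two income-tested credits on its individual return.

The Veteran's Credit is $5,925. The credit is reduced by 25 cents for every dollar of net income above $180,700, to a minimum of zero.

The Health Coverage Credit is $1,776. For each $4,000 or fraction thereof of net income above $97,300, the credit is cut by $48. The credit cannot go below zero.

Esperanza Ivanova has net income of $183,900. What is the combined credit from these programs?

Veteran's Credit: 25% of the $3,200 excess over $180,700 is $800; credit = $5,925 − $800 = $5,125.
Health Coverage Credit: income exceeds $97,300 by $86,600, which is 22 full-or-partial $4,000 increments; reduction = 22 × $48 = $1,056, leaving $720.
Total: $5,125 + $720 = $5,845.

$5,845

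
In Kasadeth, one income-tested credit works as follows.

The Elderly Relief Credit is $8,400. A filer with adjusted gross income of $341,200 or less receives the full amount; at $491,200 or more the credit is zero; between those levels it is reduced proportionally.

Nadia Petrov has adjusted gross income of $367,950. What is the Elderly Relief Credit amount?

Elderly Relief Credit: $367,950 is $26,750 into a $150,000 phase-out range, leaving 123,250/150,000 of the credit: $8,400 × 123,250/150,000 = $6,902.

$6,902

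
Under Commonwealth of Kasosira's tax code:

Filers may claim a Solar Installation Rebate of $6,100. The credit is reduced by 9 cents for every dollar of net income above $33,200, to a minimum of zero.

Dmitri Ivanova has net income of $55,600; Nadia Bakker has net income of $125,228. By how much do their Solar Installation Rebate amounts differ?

$4,084

Dmitri ($55,600): Solar Installation Rebate: 9% of the $22,400 excess over $33,200 is $2,016; credit = $6,100 − $2,016 = $4,084.
Nadia ($125,228): Solar Installation Rebate: 9% of the $92,028 excess over $33,200 is $8,282.52 ≥ base, so the credit is $0.
Difference: |$4,084 − $0| = $4,084.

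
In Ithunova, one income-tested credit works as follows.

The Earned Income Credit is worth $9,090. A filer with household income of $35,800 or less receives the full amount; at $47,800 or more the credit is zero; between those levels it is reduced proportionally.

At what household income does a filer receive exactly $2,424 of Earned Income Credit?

$2,424 is 2,424/9,090 of the full $9,090, so 6,666/9,090 of the $12,000 range has been used: income = $35,800 + $12,000 × 6,666/9,090 = $44,600.

$44,600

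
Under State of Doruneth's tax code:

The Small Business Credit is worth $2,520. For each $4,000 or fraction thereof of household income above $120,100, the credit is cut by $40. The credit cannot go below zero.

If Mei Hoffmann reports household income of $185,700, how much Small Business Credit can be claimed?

Small Business Credit: income exceeds $120,100 by $65,600, which is 17 full-or-partial $4,000 increments; reduction = 17 × $40 = $680, leaving $1,840.

$1,840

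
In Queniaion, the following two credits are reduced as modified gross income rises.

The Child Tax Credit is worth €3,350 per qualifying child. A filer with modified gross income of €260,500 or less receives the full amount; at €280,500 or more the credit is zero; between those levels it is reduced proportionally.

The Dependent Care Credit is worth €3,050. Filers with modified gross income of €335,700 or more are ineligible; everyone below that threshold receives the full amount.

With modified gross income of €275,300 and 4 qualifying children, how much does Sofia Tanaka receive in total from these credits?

€6,534

Child Tax Credit: base = 4 × €3,350 = €13,400. €275,300 is €14,800 into a €20,000 phase-out range, leaving 5,200/20,000 of the credit: €13,400 × 5,200/20,000 = €3,484.
Dependent Care Credit: €275,300 is below the €335,700 cutoff, so the full €3,050 applies.
Total: €3,484 + €3,050 = €6,534.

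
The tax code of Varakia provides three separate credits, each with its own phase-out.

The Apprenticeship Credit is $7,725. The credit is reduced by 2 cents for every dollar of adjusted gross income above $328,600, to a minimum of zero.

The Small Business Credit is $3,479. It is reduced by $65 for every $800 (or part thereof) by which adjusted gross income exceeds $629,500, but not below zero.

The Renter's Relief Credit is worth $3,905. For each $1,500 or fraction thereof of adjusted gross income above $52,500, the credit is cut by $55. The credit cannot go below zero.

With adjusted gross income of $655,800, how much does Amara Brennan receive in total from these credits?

$2,515

Apprenticeship Credit: 2% of the $327,200 excess over $328,600 is $6,544; credit = $7,725 − $6,544 = $1,181.
Small Business Credit: income exceeds $629,500 by $26,300, which is 33 full-or-partial $800 increments; reduction = 33 × $65 = $2,145, leaving $1,334.
Renter's Relief Credit: income exceeds $52,500 by $603,300 → 403 increments × $55 = $22,165 ≥ base, so the credit is $0.
Total: $1,181 + $1,334 + $0 = $2,515.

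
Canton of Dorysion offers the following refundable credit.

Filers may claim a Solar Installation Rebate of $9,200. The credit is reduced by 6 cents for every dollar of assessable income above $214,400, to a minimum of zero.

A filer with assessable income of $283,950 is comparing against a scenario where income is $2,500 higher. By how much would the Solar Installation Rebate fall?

$150

At $283,950 — 6% of the $69,550 excess over $214,400 is $4,173; credit = $9,200 − $4,173 = $5,027.
At $286,450 — 6% of the $72,050 excess over $214,400 is $4,323; credit = $9,200 − $4,323 = $4,877.
Lost: $5,027 − $4,877 = $150.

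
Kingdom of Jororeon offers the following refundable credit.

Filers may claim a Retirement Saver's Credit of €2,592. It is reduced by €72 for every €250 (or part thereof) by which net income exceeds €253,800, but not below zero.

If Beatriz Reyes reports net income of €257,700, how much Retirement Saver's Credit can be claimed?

€1,440

Retirement Saver's Credit: income exceeds €253,800 by €3,900, which is 16 full-or-partial €250 increments; reduction = 16 × €72 = €1,152, leaving €1,440.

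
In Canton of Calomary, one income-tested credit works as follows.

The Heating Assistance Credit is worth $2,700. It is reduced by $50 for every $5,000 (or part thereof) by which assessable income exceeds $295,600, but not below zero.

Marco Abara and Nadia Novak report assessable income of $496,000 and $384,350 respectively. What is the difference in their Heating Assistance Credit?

$1,150

Marco ($496,000): Heating Assistance Credit: income exceeds $295,600 by $200,400, which is 41 full-or-partial $5,000 increments; reduction = 41 × $50 = $2,050, leaving $650.
Nadia ($384,350): Heating Assistance Credit: income exceeds $295,600 by $88,750, which is 18 full-or-partial $5,000 increments; reduction = 18 × $50 = $900, leaving $1,800.
Difference: |$650 − $1,800| = $1,150.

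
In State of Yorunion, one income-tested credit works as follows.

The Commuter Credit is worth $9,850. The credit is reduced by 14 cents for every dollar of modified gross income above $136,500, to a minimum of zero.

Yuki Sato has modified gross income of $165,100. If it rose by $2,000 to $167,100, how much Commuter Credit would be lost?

$280

At $165,100 — 14% of the $28,600 excess over $136,500 is $4,004; credit = $9,850 − $4,004 = $5,846.
At $167,100 — 14% of the $30,600 excess over $136,500 is $4,284; credit = $9,850 − $4,284 = $5,566.
Lost: $5,846 − $5,566 = $280.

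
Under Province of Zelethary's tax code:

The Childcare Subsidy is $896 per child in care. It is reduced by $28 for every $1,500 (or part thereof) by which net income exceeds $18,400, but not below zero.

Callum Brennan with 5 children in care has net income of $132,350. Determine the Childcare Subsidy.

$2,352

Childcare Subsidy: base = 5 × $896 = $4,480. income exceeds $18,400 by $113,950, which is 76 full-or-partial $1,500 increments; reduction = 76 × $28 = $2,128, leaving $2,352.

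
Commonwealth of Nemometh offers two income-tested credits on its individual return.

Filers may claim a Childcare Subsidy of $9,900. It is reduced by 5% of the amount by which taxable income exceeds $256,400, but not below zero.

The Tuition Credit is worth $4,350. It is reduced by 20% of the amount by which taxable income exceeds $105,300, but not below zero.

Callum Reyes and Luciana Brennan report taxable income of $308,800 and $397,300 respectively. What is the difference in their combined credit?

Callum ($308,800): Childcare Subsidy: 5% of the $52,400 excess over $256,400 is $2,620; credit = $9,900 − $2,620 = $7,280. Tuition Credit: 20% of the $203,500 excess over $105,300 is $40,700 ≥ base, so the credit is $0. total $7,280 + $0 = $7,280
Luciana ($397,300): Childcare Subsidy: 5% of the $140,900 excess over $256,400 is $7,045; credit = $9,900 − $7,045 = $2,855. Tuition Credit: 20% of the $292,000 excess over $105,300 is $58,400 ≥ base, so the credit is $0. total $2,855 + $0 = $2,855
Difference: |$7,280 − $2,855| = $4,425.

$4,425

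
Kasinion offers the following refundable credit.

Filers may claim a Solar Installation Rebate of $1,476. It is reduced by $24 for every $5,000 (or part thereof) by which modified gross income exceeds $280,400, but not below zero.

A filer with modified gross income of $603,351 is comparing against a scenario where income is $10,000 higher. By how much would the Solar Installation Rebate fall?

$0

At $603,351 — income exceeds $280,400 by $322,951 → 65 increments × $24 = $1,560 ≥ base, so the credit is $0.
At $613,351 — income exceeds $280,400 by $332,951 → 67 increments × $24 = $1,608 ≥ base, so the credit is $0.
Lost: $0 − $0 = $0.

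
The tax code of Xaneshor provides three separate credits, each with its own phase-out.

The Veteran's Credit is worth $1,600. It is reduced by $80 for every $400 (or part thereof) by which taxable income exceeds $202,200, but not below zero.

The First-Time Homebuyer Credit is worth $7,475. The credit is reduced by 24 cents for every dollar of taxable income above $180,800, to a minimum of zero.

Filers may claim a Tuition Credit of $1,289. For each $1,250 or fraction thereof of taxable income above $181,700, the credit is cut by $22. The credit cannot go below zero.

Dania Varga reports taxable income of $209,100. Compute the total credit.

Veteran's Credit: income exceeds $202,200 by $6,900, which is 18 full-or-partial $400 increments; reduction = 18 × $80 = $1,440, leaving $160.
First-Time Homebuyer Credit: 24% of the $28,300 excess over $180,800 is $6,792; credit = $7,475 − $6,792 = $683.
Tuition Credit: income exceeds $181,700 by $27,400, which is 22 full-or-partial $1,250 increments; reduction = 22 × $22 = $484, leaving $805.
Total: $160 + $683 + $805 = $1,648.

$1,648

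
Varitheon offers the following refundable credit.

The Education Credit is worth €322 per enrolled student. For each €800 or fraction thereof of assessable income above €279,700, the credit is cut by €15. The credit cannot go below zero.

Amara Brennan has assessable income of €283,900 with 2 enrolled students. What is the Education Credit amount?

€554

Education Credit: base = 2 × €322 = €644. income exceeds €279,700 by €4,200, which is 6 full-or-partial €800 increments; reduction = 6 × €15 = €90, leaving €554.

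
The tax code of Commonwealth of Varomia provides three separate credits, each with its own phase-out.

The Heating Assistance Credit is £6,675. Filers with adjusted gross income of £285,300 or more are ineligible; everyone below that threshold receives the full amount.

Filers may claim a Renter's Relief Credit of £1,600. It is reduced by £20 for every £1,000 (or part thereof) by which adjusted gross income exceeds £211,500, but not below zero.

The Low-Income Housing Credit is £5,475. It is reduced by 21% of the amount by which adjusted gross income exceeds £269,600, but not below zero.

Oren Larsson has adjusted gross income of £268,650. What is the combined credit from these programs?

Heating Assistance Credit: £268,650 is below the £285,300 cutoff, so the full £6,675 applies.
Renter's Relief Credit: income exceeds £211,500 by £57,150, which is 58 full-or-partial £1,000 increments; reduction = 58 × £20 = £1,160, leaving £440.
Low-Income Housing Credit: £268,650 is at or below the £269,600 threshold, so the full £5,475 applies.
Total: £6,675 + £440 + £5,475 = £12,590.

£12,590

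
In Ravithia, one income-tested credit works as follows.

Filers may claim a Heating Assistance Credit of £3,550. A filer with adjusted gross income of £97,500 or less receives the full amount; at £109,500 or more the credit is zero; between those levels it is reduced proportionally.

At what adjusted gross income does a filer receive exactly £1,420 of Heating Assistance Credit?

£1,420 is 1,420/3,550 of the full £3,550, so 2,130/3,550 of the £12,000 range has been used: income = £97,500 + £12,000 × 2,130/3,550 = £104,700.

£104,700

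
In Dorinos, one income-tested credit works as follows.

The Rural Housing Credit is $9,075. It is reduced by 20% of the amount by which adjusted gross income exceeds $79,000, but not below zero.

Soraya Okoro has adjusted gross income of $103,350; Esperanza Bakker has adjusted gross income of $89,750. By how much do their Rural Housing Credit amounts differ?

$2,720

Soraya ($103,350): Rural Housing Credit: 20% of the $24,350 excess over $79,000 is $4,870; credit = $9,075 − $4,870 = $4,205.
Esperanza ($89,750): Rural Housing Credit: 20% of the $10,750 excess over $79,000 is $2,150; credit = $9,075 − $2,150 = $6,925.
Difference: |$4,205 − $6,925| = $2,720.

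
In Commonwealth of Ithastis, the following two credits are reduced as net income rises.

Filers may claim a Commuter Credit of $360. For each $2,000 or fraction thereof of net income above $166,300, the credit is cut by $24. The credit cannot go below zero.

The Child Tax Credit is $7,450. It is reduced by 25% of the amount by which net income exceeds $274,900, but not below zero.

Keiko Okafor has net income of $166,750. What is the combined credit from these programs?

$7,786

Commuter Credit: income exceeds $166,300 by $450, which is 1 full-or-partial $2,000 increment; reduction = 1 × $24 = $24, leaving $336.
Child Tax Credit: $166,750 is at or below the $274,900 threshold, so the full $7,450 applies.
Total: $336 + $7,450 = $7,786.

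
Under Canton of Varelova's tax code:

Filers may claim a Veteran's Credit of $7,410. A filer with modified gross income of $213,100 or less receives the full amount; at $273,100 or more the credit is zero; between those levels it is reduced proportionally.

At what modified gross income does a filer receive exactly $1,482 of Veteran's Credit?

$1,482 is 1,482/7,410 of the full $7,410, so 5,928/7,410 of the $60,000 range has been used: income = $213,100 + $60,000 × 5,928/7,410 = $261,100.

$261,100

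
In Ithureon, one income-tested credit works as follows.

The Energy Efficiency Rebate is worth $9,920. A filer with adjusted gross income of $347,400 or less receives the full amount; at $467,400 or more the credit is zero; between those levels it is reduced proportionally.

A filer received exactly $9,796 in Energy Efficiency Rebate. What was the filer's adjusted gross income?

$348,900

$9,796 is 9,796/9,920 of the full $9,920, so 124/9,920 of the $120,000 range has been used: income = $347,400 + $120,000 × 124/9,920 = $348,900.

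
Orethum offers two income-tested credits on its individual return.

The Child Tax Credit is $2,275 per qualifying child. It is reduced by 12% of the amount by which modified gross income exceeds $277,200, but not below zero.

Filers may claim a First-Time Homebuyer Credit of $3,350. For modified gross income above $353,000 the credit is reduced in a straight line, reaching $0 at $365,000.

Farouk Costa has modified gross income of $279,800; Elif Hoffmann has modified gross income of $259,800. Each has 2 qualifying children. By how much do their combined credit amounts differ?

$312

Farouk ($279,800): Child Tax Credit: base = 2 × $2,275 = $4,550. 12% of the $2,600 excess over $277,200 is $312; credit = $4,550 − $312 = $4,238. First-Time Homebuyer Credit: $279,800 is at or below the $353,000 threshold, so the full $3,350 applies. total $4,238 + $3,350 = $7,588
Elif ($259,800): Child Tax Credit: base = 2 × $2,275 = $4,550. $259,800 is at or below the $277,200 threshold, so the full $4,550 applies. First-Time Homebuyer Credit: $259,800 is at or below the $353,000 threshold, so the full $3,350 applies. total $4,550 + $3,350 = $7,900
Difference: |$7,588 − $7,900| = $312.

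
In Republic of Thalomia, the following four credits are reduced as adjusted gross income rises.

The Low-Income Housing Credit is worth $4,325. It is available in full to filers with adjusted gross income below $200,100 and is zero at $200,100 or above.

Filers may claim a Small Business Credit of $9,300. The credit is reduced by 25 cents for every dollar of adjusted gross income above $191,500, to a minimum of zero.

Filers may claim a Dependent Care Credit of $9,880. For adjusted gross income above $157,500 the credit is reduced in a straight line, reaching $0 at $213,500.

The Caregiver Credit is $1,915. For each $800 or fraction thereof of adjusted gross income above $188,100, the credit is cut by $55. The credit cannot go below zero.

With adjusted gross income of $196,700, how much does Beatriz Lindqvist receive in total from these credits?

Low-Income Housing Credit: $196,700 is below the $200,100 cutoff, so the full $4,325 applies.
Small Business Credit: 25% of the $5,200 excess over $191,500 is $1,300; credit = $9,300 − $1,300 = $8,000.
Dependent Care Credit: $196,700 is $39,200 into a $56,000 phase-out range, leaving 16,800/56,000 of the credit: $9,880 × 16,800/56,000 = $2,964.
Caregiver Credit: income exceeds $188,100 by $8,600, which is 11 full-or-partial $800 increments; reduction = 11 × $55 = $605, leaving $1,310.
Total: $4,325 + $8,000 + $2,964 + $1,310 = $16,599.

$16,599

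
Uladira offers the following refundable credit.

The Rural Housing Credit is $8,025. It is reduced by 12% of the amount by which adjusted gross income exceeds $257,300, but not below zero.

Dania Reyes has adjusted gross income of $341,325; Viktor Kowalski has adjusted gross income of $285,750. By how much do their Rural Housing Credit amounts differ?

Dania ($341,325): Rural Housing Credit: 12% of the $84,025 excess over $257,300 is $10,083 ≥ base, so the credit is $0.
Viktor ($285,750): Rural Housing Credit: 12% of the $28,450 excess over $257,300 is $3,414; credit = $8,025 − $3,414 = $4,611.
Difference: |$0 − $4,611| = $4,611.

$4,611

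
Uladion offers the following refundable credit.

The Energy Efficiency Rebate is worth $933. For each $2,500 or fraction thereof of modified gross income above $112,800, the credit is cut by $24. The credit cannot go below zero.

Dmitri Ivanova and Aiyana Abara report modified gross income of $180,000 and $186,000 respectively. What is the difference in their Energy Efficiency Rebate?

Dmitri ($180,000): Energy Efficiency Rebate: income exceeds $112,800 by $67,200, which is 27 full-or-partial $2,500 increments; reduction = 27 × $24 = $648, leaving $285.
Aiyana ($186,000): Energy Efficiency Rebate: income exceeds $112,800 by $73,200, which is 30 full-or-partial $2,500 increments; reduction = 30 × $24 = $720, leaving $213.
Difference: |$285 − $213| = $72.

$72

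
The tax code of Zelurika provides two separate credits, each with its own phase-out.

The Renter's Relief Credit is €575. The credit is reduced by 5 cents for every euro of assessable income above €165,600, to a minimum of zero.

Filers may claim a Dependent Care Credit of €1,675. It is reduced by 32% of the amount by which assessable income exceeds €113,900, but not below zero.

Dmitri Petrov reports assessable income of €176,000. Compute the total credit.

€55

Renter's Relief Credit: 5% of the €10,400 excess over €165,600 is €520; credit = €575 − €520 = €55.
Dependent Care Credit: 32% of the €62,100 excess over €113,900 is €19,872 ≥ base, so the credit is €0.
Total: €55 + €0 = €55.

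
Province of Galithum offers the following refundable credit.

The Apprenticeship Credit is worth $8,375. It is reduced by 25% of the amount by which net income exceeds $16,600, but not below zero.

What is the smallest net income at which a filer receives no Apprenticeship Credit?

The credit falls by 25% of each dollar above $16,600, so it reaches zero when the excess is $8,375 / 25% = $33,500: income = $16,600 + $33,500 = $50,100.

$50,100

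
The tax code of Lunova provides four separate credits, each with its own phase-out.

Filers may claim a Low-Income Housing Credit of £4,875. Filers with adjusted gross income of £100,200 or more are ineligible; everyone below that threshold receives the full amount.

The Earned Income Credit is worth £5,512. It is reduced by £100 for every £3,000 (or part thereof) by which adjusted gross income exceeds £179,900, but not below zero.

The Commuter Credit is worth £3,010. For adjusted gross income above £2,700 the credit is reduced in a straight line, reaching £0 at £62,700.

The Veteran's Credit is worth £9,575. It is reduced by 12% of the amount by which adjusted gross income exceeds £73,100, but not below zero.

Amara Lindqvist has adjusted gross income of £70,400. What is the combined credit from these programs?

£19,962

Low-Income Housing Credit: £70,400 is below the £100,200 cutoff, so the full £4,875 applies.
Earned Income Credit: £70,400 is at or below the £179,900 threshold, so the full £5,512 applies.
Commuter Credit: £70,400 is at or above £62,700, so the credit is £0.
Veteran's Credit: £70,400 is at or below the £73,100 threshold, so the full £9,575 applies.
Total: £4,875 + £5,512 + £0 + £9,575 = £19,962.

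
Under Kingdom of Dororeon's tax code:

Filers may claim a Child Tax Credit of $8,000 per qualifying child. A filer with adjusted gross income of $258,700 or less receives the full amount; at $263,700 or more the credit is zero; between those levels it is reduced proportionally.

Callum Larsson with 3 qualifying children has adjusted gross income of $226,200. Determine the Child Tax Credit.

Child Tax Credit: base = 3 × $8,000 = $24,000. $226,200 is at or below the $258,700 threshold, so the full $24,000 applies.

$24,000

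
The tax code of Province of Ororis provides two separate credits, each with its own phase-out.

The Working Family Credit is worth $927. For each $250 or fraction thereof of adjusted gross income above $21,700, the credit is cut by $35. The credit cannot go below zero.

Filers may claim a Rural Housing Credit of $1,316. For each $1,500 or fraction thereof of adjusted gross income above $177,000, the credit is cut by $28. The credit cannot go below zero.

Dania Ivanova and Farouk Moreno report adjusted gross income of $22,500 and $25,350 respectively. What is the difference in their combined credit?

$385

Dania ($22,500): Working Family Credit: income exceeds $21,700 by $800, which is 4 full-or-partial $250 increments; reduction = 4 × $35 = $140, leaving $787. Rural Housing Credit: $22,500 is at or below the $177,000 threshold, so the full $1,316 applies. total $787 + $1,316 = $2,103
Farouk ($25,350): Working Family Credit: income exceeds $21,700 by $3,650, which is 15 full-or-partial $250 increments; reduction = 15 × $35 = $525, leaving $402. Rural Housing Credit: $25,350 is at or below the $177,000 threshold, so the full $1,316 applies. total $402 + $1,316 = $1,718
Difference: |$2,103 − $1,718| = $385.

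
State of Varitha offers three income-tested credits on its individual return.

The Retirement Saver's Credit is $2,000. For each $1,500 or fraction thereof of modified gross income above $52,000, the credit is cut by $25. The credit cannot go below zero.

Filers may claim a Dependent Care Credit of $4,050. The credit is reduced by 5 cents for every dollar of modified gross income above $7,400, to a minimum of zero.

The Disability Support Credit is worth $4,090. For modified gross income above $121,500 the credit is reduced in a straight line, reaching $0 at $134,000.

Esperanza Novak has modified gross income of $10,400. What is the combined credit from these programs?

Retirement Saver's Credit: $10,400 is at or below the $52,000 threshold, so the full $2,000 applies.
Dependent Care Credit: 5% of the $3,000 excess over $7,400 is $150; credit = $4,050 − $150 = $3,900.
Disability Support Credit: $10,400 is at or below the $121,500 threshold, so the full $4,090 applies.
Total: $2,000 + $3,900 + $4,090 = $9,990.

$9,990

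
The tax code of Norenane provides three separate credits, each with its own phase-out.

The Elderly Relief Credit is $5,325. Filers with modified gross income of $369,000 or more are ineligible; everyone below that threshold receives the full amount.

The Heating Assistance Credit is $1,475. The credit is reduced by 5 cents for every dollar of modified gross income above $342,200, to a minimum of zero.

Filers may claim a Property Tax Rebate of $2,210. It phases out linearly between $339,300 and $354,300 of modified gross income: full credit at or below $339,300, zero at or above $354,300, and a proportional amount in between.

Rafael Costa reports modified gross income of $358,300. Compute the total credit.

$5,995

Elderly Relief Credit: $358,300 is below the $369,000 cutoff, so the full $5,325 applies.
Heating Assistance Credit: 5% of the $16,100 excess over $342,200 is $805; credit = $1,475 − $805 = $670.
Property Tax Rebate: $358,300 is at or above $354,300, so the credit is $0.
Total: $5,325 + $670 + $0 = $5,995.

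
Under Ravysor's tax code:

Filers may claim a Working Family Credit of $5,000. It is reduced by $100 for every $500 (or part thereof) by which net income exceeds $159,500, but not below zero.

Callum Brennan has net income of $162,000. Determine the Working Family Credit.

$4,500

Working Family Credit: income exceeds $159,500 by $2,500, which is 5 full-or-partial $500 increments; reduction = 5 × $100 = $500, leaving $4,500.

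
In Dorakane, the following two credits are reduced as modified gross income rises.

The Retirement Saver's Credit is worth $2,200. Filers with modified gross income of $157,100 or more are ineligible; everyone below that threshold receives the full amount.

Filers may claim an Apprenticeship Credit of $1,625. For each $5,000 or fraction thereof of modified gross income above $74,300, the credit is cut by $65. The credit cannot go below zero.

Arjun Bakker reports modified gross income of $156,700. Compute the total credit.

$2,720

Retirement Saver's Credit: $156,700 is below the $157,100 cutoff, so the full $2,200 applies.
Apprenticeship Credit: income exceeds $74,300 by $82,400, which is 17 full-or-partial $5,000 increments; reduction = 17 × $65 = $1,105, leaving $520.
Total: $2,200 + $520 = $2,720.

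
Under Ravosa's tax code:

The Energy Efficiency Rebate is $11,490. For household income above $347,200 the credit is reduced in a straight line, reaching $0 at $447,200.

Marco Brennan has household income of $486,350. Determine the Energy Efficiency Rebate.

$0

Energy Efficiency Rebate: $486,350 is at or above $447,200, so the credit is $0.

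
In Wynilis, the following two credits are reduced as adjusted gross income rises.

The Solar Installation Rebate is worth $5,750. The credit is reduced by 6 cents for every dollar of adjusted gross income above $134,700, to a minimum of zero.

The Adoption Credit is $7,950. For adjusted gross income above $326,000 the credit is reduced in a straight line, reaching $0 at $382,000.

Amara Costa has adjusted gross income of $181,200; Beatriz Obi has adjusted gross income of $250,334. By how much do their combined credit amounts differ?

Amara ($181,200): Solar Installation Rebate: 6% of the $46,500 excess over $134,700 is $2,790; credit = $5,750 − $2,790 = $2,960. Adoption Credit: $181,200 is at or below the $326,000 threshold, so the full $7,950 applies. total $2,960 + $7,950 = $10,910
Beatriz ($250,334): Solar Installation Rebate: 6% of the $115,634 excess over $134,700 is $6,938.04 ≥ base, so the credit is $0. Adoption Credit: $250,334 is at or below the $326,000 threshold, so the full $7,950 applies. total $0 + $7,950 = $7,950
Difference: |$10,910 − $7,950| = $2,960.

$2,960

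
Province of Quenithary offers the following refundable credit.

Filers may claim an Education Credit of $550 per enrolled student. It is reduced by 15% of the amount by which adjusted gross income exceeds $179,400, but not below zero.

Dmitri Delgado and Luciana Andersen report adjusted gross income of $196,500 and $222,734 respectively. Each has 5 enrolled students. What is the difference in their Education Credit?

Dmitri ($196,500): Education Credit: base = 5 × $550 = $2,750. 15% of the $17,100 excess over $179,400 is $2,565; credit = $2,750 − $2,565 = $185.
Luciana ($222,734): Education Credit: base = 5 × $550 = $2,750. 15% of the $43,334 excess over $179,400 is $6,500.10 ≥ base, so the credit is $0.
Difference: |$185 − $0| = $185.

$185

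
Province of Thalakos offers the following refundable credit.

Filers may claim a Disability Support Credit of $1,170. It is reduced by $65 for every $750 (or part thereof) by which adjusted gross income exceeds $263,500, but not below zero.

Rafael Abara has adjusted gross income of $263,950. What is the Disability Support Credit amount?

$1,105

Disability Support Credit: income exceeds $263,500 by $450, which is 1 full-or-partial $750 increment; reduction = 1 × $65 = $65, leaving $1,105.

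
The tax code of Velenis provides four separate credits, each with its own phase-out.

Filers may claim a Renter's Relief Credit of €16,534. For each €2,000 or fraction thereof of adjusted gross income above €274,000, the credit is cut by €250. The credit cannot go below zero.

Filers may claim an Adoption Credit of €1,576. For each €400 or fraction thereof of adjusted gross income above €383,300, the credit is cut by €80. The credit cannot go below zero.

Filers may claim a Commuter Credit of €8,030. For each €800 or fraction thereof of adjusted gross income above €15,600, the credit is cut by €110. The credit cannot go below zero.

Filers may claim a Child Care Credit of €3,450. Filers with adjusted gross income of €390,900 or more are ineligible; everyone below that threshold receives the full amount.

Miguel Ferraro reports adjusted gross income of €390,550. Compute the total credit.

Renter's Relief Credit: income exceeds €274,000 by €116,550, which is 59 full-or-partial €2,000 increments; reduction = 59 × €250 = €14,750, leaving €1,784.
Adoption Credit: income exceeds €383,300 by €7,250, which is 19 full-or-partial €400 increments; reduction = 19 × €80 = €1,520, leaving €56.
Commuter Credit: income exceeds €15,600 by €374,950 → 469 increments × €110 = €51,590 ≥ base, so the credit is €0.
Child Care Credit: €390,550 is below the €390,900 cutoff, so the full €3,450 applies.
Total: €1,784 + €56 + €0 + €3,450 = €5,290.

€5,290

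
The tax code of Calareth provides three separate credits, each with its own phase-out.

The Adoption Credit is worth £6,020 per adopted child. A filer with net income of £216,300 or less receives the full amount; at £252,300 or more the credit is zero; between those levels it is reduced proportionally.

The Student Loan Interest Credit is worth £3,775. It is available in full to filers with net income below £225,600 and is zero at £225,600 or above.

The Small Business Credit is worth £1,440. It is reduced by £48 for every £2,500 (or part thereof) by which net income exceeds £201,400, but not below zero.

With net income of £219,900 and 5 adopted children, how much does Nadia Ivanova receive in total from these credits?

Adoption Credit: base = 5 × £6,020 = £30,100. £219,900 is £3,600 into a £36,000 phase-out range, leaving 32,400/36,000 of the credit: £30,100 × 32,400/36,000 = £27,090.
Student Loan Interest Credit: £219,900 is below the £225,600 cutoff, so the full £3,775 applies.
Small Business Credit: income exceeds £201,400 by £18,500, which is 8 full-or-partial £2,500 increments; reduction = 8 × £48 = £384, leaving £1,056.
Total: £27,090 + £3,775 + £1,056 = £31,921.

£31,921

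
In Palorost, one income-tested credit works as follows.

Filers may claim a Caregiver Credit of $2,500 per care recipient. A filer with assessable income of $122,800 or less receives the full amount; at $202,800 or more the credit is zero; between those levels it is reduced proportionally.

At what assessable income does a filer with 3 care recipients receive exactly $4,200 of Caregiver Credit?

$158,000

Full credit = 3 × $2,500 = $7,500.
$4,200 is 4,200/7,500 of the full $7,500, so 3,300/7,500 of the $80,000 range has been used: income = $122,800 + $80,000 × 3,300/7,500 = $158,000.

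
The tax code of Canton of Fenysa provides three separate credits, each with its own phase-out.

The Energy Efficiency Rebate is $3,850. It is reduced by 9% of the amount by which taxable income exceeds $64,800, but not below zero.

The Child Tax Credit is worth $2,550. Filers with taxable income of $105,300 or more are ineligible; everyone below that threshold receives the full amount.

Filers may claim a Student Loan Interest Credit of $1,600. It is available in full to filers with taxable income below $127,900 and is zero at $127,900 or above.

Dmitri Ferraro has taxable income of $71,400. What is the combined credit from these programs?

$7,406

Energy Efficiency Rebate: 9% of the $6,600 excess over $64,800 is $594; credit = $3,850 − $594 = $3,256.
Child Tax Credit: $71,400 is below the $105,300 cutoff, so the full $2,550 applies.
Student Loan Interest Credit: $71,400 is below the $127,900 cutoff, so the full $1,600 applies.
Total: $3,256 + $2,550 + $1,600 = $7,406.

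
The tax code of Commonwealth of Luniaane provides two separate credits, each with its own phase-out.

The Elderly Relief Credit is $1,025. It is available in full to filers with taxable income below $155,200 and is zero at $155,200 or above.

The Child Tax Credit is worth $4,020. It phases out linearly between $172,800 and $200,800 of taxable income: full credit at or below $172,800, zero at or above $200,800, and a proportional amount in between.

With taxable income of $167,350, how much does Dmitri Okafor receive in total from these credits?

Elderly Relief Credit: $167,350 meets or exceeds the $155,200 cutoff, so the credit is $0.
Child Tax Credit: $167,350 is at or below the $172,800 threshold, so the full $4,020 applies.
Total: $0 + $4,020 = $4,020.

$4,020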